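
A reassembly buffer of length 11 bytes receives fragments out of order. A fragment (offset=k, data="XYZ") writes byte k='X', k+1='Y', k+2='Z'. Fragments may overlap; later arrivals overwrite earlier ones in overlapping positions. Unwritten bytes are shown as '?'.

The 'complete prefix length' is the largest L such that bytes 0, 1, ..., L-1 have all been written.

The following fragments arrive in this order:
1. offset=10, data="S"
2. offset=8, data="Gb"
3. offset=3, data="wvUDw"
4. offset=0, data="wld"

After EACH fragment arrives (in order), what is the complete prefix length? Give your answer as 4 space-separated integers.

Fragment 1: offset=10 data="S" -> buffer=??????????S -> prefix_len=0
Fragment 2: offset=8 data="Gb" -> buffer=????????GbS -> prefix_len=0
Fragment 3: offset=3 data="wvUDw" -> buffer=???wvUDwGbS -> prefix_len=0
Fragment 4: offset=0 data="wld" -> buffer=wldwvUDwGbS -> prefix_len=11

Answer: 0 0 0 11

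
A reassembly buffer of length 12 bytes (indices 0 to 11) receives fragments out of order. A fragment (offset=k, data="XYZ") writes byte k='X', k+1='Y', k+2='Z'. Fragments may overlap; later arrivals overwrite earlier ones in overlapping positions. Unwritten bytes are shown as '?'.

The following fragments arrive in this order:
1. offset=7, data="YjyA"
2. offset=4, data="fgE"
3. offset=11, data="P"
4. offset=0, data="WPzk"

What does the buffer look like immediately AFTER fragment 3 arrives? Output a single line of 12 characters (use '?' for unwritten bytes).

Answer: ????fgEYjyAP

Derivation:
Fragment 1: offset=7 data="YjyA" -> buffer=???????YjyA?
Fragment 2: offset=4 data="fgE" -> buffer=????fgEYjyA?
Fragment 3: offset=11 data="P" -> buffer=????fgEYjyAP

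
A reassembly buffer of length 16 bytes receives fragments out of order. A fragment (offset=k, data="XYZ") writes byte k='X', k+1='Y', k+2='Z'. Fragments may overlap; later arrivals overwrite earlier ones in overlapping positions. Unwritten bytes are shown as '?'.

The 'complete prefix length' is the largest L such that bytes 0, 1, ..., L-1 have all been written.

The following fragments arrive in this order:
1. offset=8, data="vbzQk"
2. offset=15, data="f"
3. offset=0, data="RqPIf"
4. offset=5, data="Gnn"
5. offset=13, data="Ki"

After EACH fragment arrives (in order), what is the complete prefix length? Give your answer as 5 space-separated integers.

Fragment 1: offset=8 data="vbzQk" -> buffer=????????vbzQk??? -> prefix_len=0
Fragment 2: offset=15 data="f" -> buffer=????????vbzQk??f -> prefix_len=0
Fragment 3: offset=0 data="RqPIf" -> buffer=RqPIf???vbzQk??f -> prefix_len=5
Fragment 4: offset=5 data="Gnn" -> buffer=RqPIfGnnvbzQk??f -> prefix_len=13
Fragment 5: offset=13 data="Ki" -> buffer=RqPIfGnnvbzQkKif -> prefix_len=16

Answer: 0 0 5 13 16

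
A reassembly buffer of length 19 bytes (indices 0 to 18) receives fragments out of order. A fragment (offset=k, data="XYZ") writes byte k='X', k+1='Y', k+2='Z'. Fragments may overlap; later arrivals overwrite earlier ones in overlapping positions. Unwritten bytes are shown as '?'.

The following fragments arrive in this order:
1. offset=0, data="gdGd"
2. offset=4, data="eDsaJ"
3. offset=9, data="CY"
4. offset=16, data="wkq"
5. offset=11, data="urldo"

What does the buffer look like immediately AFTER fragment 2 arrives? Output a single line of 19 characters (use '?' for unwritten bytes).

Answer: gdGdeDsaJ??????????

Derivation:
Fragment 1: offset=0 data="gdGd" -> buffer=gdGd???????????????
Fragment 2: offset=4 data="eDsaJ" -> buffer=gdGdeDsaJ??????????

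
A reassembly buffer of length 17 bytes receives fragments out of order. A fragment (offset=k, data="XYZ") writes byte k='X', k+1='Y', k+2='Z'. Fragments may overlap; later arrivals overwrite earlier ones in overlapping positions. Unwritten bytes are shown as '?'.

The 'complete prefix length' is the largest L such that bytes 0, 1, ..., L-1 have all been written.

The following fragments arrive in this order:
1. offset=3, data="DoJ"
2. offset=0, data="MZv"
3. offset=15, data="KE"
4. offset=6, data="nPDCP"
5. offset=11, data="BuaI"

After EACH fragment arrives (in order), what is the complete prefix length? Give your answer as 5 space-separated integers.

Fragment 1: offset=3 data="DoJ" -> buffer=???DoJ??????????? -> prefix_len=0
Fragment 2: offset=0 data="MZv" -> buffer=MZvDoJ??????????? -> prefix_len=6
Fragment 3: offset=15 data="KE" -> buffer=MZvDoJ?????????KE -> prefix_len=6
Fragment 4: offset=6 data="nPDCP" -> buffer=MZvDoJnPDCP????KE -> prefix_len=11
Fragment 5: offset=11 data="BuaI" -> buffer=MZvDoJnPDCPBuaIKE -> prefix_len=17

Answer: 0 6 6 11 17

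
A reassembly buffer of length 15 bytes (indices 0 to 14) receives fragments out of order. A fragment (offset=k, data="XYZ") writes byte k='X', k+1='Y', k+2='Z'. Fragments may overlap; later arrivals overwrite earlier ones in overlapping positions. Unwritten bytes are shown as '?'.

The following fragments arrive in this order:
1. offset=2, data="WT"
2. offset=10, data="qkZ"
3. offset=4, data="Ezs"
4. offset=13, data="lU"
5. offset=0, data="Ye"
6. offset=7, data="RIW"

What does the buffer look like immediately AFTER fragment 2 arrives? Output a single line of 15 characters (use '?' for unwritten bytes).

Fragment 1: offset=2 data="WT" -> buffer=??WT???????????
Fragment 2: offset=10 data="qkZ" -> buffer=??WT??????qkZ??

Answer: ??WT??????qkZ??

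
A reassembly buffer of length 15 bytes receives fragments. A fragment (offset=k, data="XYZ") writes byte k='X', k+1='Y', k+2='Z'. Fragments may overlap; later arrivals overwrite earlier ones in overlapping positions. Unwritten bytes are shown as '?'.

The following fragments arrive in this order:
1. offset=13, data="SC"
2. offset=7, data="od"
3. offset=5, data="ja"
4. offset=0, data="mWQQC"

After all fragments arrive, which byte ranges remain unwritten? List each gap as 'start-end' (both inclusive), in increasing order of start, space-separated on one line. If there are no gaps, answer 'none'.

Fragment 1: offset=13 len=2
Fragment 2: offset=7 len=2
Fragment 3: offset=5 len=2
Fragment 4: offset=0 len=5
Gaps: 9-12

Answer: 9-12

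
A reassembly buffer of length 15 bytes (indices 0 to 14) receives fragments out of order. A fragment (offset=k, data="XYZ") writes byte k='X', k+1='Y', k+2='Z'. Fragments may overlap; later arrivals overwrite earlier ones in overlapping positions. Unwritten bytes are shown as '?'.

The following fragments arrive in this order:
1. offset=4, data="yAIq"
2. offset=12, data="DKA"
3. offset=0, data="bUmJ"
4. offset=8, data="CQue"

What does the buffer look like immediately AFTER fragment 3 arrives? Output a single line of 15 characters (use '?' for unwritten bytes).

Fragment 1: offset=4 data="yAIq" -> buffer=????yAIq???????
Fragment 2: offset=12 data="DKA" -> buffer=????yAIq????DKA
Fragment 3: offset=0 data="bUmJ" -> buffer=bUmJyAIq????DKA

Answer: bUmJyAIq????DKA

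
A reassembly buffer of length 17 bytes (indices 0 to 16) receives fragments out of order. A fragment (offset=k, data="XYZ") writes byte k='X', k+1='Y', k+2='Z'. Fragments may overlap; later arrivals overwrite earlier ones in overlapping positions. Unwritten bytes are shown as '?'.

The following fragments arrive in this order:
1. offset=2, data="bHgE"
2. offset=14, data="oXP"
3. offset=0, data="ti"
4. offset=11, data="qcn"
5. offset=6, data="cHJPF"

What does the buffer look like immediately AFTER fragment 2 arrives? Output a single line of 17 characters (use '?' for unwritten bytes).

Answer: ??bHgE????????oXP

Derivation:
Fragment 1: offset=2 data="bHgE" -> buffer=??bHgE???????????
Fragment 2: offset=14 data="oXP" -> buffer=??bHgE????????oXP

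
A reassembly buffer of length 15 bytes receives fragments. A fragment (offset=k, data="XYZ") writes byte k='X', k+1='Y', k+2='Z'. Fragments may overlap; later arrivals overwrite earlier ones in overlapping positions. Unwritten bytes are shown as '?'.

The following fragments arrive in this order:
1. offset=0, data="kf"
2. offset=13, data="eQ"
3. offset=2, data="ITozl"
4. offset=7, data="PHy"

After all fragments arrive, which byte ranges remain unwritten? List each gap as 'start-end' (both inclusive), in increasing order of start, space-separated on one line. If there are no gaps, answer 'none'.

Fragment 1: offset=0 len=2
Fragment 2: offset=13 len=2
Fragment 3: offset=2 len=5
Fragment 4: offset=7 len=3
Gaps: 10-12

Answer: 10-12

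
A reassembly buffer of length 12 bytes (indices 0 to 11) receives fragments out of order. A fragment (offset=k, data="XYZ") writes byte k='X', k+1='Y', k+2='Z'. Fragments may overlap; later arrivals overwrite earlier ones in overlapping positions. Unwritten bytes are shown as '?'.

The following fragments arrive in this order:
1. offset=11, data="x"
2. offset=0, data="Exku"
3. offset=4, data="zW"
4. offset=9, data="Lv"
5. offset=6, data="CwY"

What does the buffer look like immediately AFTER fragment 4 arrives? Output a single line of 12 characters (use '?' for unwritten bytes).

Fragment 1: offset=11 data="x" -> buffer=???????????x
Fragment 2: offset=0 data="Exku" -> buffer=Exku???????x
Fragment 3: offset=4 data="zW" -> buffer=ExkuzW?????x
Fragment 4: offset=9 data="Lv" -> buffer=ExkuzW???Lvx

Answer: ExkuzW???Lvx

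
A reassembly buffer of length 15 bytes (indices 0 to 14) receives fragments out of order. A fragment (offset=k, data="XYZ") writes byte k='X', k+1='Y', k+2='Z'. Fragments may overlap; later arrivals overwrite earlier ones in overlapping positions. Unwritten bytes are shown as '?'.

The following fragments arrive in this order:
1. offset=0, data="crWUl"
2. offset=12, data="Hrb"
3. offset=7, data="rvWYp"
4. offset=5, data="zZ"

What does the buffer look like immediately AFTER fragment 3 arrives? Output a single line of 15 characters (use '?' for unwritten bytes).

Fragment 1: offset=0 data="crWUl" -> buffer=crWUl??????????
Fragment 2: offset=12 data="Hrb" -> buffer=crWUl???????Hrb
Fragment 3: offset=7 data="rvWYp" -> buffer=crWUl??rvWYpHrb

Answer: crWUl??rvWYpHrb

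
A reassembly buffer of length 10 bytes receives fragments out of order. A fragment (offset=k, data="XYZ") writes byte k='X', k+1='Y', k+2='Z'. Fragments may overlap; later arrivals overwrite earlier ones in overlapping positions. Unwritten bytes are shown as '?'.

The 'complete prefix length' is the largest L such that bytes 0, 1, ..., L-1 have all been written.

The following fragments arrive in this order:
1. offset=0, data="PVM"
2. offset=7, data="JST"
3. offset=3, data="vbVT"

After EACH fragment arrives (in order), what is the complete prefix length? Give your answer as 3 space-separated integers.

Answer: 3 3 10

Derivation:
Fragment 1: offset=0 data="PVM" -> buffer=PVM??????? -> prefix_len=3
Fragment 2: offset=7 data="JST" -> buffer=PVM????JST -> prefix_len=3
Fragment 3: offset=3 data="vbVT" -> buffer=PVMvbVTJST -> prefix_len=10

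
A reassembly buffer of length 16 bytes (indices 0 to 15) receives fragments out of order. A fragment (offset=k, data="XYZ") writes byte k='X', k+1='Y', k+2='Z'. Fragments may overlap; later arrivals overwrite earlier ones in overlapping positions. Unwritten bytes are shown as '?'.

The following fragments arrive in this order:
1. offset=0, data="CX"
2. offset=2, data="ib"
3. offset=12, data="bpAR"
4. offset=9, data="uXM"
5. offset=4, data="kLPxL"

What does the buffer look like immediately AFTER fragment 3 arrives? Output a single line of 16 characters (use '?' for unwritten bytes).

Answer: CXib????????bpAR

Derivation:
Fragment 1: offset=0 data="CX" -> buffer=CX??????????????
Fragment 2: offset=2 data="ib" -> buffer=CXib????????????
Fragment 3: offset=12 data="bpAR" -> buffer=CXib????????bpAR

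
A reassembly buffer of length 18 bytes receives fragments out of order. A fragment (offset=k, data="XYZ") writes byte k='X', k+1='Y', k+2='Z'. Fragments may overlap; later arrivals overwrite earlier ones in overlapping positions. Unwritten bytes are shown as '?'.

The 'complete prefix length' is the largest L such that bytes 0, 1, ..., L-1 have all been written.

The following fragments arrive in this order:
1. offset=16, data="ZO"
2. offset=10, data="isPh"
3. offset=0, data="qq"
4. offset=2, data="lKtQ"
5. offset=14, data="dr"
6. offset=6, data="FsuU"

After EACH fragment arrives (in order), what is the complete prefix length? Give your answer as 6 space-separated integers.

Fragment 1: offset=16 data="ZO" -> buffer=????????????????ZO -> prefix_len=0
Fragment 2: offset=10 data="isPh" -> buffer=??????????isPh??ZO -> prefix_len=0
Fragment 3: offset=0 data="qq" -> buffer=qq????????isPh??ZO -> prefix_len=2
Fragment 4: offset=2 data="lKtQ" -> buffer=qqlKtQ????isPh??ZO -> prefix_len=6
Fragment 5: offset=14 data="dr" -> buffer=qqlKtQ????isPhdrZO -> prefix_len=6
Fragment 6: offset=6 data="FsuU" -> buffer=qqlKtQFsuUisPhdrZO -> prefix_len=18

Answer: 0 0 2 6 6 18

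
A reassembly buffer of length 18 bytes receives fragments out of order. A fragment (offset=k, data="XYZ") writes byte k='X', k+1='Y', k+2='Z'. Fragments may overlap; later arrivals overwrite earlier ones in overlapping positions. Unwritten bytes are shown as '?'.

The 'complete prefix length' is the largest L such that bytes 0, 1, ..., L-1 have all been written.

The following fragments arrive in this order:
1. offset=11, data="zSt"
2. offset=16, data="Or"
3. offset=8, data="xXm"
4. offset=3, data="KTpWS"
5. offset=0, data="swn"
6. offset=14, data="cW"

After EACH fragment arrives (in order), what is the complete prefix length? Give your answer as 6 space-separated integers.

Fragment 1: offset=11 data="zSt" -> buffer=???????????zSt???? -> prefix_len=0
Fragment 2: offset=16 data="Or" -> buffer=???????????zSt??Or -> prefix_len=0
Fragment 3: offset=8 data="xXm" -> buffer=????????xXmzSt??Or -> prefix_len=0
Fragment 4: offset=3 data="KTpWS" -> buffer=???KTpWSxXmzSt??Or -> prefix_len=0
Fragment 5: offset=0 data="swn" -> buffer=swnKTpWSxXmzSt??Or -> prefix_len=14
Fragment 6: offset=14 data="cW" -> buffer=swnKTpWSxXmzStcWOr -> prefix_len=18

Answer: 0 0 0 0 14 18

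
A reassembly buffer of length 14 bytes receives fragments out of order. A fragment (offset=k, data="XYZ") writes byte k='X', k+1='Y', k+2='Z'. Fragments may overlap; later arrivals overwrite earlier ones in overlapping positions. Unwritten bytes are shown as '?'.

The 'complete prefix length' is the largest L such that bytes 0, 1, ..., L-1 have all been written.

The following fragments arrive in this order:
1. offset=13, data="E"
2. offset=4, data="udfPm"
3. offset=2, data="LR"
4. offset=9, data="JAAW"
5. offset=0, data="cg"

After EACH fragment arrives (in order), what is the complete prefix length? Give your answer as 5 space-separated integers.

Answer: 0 0 0 0 14

Derivation:
Fragment 1: offset=13 data="E" -> buffer=?????????????E -> prefix_len=0
Fragment 2: offset=4 data="udfPm" -> buffer=????udfPm????E -> prefix_len=0
Fragment 3: offset=2 data="LR" -> buffer=??LRudfPm????E -> prefix_len=0
Fragment 4: offset=9 data="JAAW" -> buffer=??LRudfPmJAAWE -> prefix_len=0
Fragment 5: offset=0 data="cg" -> buffer=cgLRudfPmJAAWE -> prefix_len=14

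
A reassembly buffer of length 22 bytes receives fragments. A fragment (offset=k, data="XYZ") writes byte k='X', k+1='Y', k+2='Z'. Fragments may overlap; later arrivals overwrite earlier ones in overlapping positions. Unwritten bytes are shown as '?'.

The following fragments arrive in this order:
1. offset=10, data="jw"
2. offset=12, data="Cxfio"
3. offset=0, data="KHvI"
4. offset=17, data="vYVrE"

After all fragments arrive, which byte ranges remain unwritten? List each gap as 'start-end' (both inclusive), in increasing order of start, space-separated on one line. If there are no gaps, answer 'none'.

Answer: 4-9

Derivation:
Fragment 1: offset=10 len=2
Fragment 2: offset=12 len=5
Fragment 3: offset=0 len=4
Fragment 4: offset=17 len=5
Gaps: 4-9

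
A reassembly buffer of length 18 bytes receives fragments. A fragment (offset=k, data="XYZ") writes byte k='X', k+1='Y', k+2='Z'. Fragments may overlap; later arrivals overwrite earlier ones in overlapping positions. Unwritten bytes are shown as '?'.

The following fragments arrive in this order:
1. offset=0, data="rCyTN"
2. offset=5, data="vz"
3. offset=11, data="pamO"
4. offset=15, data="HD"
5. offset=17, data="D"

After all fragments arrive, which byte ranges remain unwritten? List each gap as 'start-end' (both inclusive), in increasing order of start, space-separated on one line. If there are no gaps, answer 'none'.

Answer: 7-10

Derivation:
Fragment 1: offset=0 len=5
Fragment 2: offset=5 len=2
Fragment 3: offset=11 len=4
Fragment 4: offset=15 len=2
Fragment 5: offset=17 len=1
Gaps: 7-10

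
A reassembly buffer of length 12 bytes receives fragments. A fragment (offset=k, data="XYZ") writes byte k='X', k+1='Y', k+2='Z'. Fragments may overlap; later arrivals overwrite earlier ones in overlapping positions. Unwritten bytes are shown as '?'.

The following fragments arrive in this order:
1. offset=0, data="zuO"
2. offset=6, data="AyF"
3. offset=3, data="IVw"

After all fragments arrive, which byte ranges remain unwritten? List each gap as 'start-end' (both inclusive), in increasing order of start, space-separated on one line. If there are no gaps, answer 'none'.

Answer: 9-11

Derivation:
Fragment 1: offset=0 len=3
Fragment 2: offset=6 len=3
Fragment 3: offset=3 len=3
Gaps: 9-11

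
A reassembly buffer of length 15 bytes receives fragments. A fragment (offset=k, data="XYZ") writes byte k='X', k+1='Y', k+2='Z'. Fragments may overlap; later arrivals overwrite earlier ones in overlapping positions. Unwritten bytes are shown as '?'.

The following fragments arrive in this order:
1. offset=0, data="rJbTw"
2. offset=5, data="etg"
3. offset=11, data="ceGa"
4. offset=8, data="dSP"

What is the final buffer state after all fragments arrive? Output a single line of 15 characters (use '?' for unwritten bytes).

Answer: rJbTwetgdSPceGa

Derivation:
Fragment 1: offset=0 data="rJbTw" -> buffer=rJbTw??????????
Fragment 2: offset=5 data="etg" -> buffer=rJbTwetg???????
Fragment 3: offset=11 data="ceGa" -> buffer=rJbTwetg???ceGa
Fragment 4: offset=8 data="dSP" -> buffer=rJbTwetgdSPceGa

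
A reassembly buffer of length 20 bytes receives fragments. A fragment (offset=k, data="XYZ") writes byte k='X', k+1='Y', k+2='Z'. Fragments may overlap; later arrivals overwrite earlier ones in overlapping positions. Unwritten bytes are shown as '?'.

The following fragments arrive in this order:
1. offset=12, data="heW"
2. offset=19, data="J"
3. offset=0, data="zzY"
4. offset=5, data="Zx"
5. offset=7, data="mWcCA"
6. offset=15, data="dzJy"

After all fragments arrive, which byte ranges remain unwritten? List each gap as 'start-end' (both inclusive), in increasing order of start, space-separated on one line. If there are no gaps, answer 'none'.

Answer: 3-4

Derivation:
Fragment 1: offset=12 len=3
Fragment 2: offset=19 len=1
Fragment 3: offset=0 len=3
Fragment 4: offset=5 len=2
Fragment 5: offset=7 len=5
Fragment 6: offset=15 len=4
Gaps: 3-4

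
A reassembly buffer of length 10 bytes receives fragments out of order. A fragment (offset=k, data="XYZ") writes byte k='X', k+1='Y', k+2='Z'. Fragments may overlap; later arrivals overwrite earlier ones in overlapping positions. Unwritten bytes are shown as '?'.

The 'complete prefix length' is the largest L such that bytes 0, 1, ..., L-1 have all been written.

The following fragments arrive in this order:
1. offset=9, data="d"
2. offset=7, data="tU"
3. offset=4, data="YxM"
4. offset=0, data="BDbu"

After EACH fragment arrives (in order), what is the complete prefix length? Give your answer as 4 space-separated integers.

Answer: 0 0 0 10

Derivation:
Fragment 1: offset=9 data="d" -> buffer=?????????d -> prefix_len=0
Fragment 2: offset=7 data="tU" -> buffer=???????tUd -> prefix_len=0
Fragment 3: offset=4 data="YxM" -> buffer=????YxMtUd -> prefix_len=0
Fragment 4: offset=0 data="BDbu" -> buffer=BDbuYxMtUd -> prefix_len=10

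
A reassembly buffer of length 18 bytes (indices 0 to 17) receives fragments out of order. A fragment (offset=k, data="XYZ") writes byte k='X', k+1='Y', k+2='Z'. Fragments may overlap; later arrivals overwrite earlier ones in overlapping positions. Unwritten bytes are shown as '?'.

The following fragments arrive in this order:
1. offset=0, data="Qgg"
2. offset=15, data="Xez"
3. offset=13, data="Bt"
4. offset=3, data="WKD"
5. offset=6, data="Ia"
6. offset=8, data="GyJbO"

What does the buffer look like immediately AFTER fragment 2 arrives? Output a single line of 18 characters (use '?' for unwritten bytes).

Answer: Qgg????????????Xez

Derivation:
Fragment 1: offset=0 data="Qgg" -> buffer=Qgg???????????????
Fragment 2: offset=15 data="Xez" -> buffer=Qgg????????????Xez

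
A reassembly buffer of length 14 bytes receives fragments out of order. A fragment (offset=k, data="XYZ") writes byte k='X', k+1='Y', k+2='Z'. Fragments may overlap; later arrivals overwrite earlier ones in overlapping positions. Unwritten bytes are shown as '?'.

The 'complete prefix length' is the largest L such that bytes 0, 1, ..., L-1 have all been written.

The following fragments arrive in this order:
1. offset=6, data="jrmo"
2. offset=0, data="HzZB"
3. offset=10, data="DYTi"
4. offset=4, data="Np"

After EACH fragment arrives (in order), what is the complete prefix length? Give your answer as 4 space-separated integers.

Answer: 0 4 4 14

Derivation:
Fragment 1: offset=6 data="jrmo" -> buffer=??????jrmo???? -> prefix_len=0
Fragment 2: offset=0 data="HzZB" -> buffer=HzZB??jrmo???? -> prefix_len=4
Fragment 3: offset=10 data="DYTi" -> buffer=HzZB??jrmoDYTi -> prefix_len=4
Fragment 4: offset=4 data="Np" -> buffer=HzZBNpjrmoDYTi -> prefix_len=14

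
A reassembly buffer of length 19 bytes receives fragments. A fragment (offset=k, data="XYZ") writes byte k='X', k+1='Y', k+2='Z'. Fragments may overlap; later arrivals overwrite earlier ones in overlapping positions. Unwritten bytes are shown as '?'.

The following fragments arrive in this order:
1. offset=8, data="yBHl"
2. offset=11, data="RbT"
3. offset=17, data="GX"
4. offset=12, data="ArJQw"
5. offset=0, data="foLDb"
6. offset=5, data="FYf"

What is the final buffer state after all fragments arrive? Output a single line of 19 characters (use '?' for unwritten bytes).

Answer: foLDbFYfyBHRArJQwGX

Derivation:
Fragment 1: offset=8 data="yBHl" -> buffer=????????yBHl???????
Fragment 2: offset=11 data="RbT" -> buffer=????????yBHRbT?????
Fragment 3: offset=17 data="GX" -> buffer=????????yBHRbT???GX
Fragment 4: offset=12 data="ArJQw" -> buffer=????????yBHRArJQwGX
Fragment 5: offset=0 data="foLDb" -> buffer=foLDb???yBHRArJQwGX
Fragment 6: offset=5 data="FYf" -> buffer=foLDbFYfyBHRArJQwGX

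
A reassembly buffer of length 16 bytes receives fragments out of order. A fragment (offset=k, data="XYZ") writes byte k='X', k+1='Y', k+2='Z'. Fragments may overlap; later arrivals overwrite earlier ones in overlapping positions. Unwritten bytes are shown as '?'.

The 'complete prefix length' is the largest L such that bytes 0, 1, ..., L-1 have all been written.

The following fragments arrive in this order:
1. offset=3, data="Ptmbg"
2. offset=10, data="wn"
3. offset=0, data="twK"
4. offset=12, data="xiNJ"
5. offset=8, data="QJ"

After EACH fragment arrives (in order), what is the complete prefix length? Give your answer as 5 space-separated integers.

Answer: 0 0 8 8 16

Derivation:
Fragment 1: offset=3 data="Ptmbg" -> buffer=???Ptmbg???????? -> prefix_len=0
Fragment 2: offset=10 data="wn" -> buffer=???Ptmbg??wn???? -> prefix_len=0
Fragment 3: offset=0 data="twK" -> buffer=twKPtmbg??wn???? -> prefix_len=8
Fragment 4: offset=12 data="xiNJ" -> buffer=twKPtmbg??wnxiNJ -> prefix_len=8
Fragment 5: offset=8 data="QJ" -> buffer=twKPtmbgQJwnxiNJ -> prefix_len=16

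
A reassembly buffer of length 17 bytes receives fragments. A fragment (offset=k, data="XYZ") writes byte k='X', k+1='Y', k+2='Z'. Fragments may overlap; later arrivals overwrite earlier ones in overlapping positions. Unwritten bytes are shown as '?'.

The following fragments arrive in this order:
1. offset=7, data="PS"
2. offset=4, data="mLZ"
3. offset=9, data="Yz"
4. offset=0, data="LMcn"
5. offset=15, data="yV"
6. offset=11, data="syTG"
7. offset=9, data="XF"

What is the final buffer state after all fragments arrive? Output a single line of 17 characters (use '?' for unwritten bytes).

Answer: LMcnmLZPSXFsyTGyV

Derivation:
Fragment 1: offset=7 data="PS" -> buffer=???????PS????????
Fragment 2: offset=4 data="mLZ" -> buffer=????mLZPS????????
Fragment 3: offset=9 data="Yz" -> buffer=????mLZPSYz??????
Fragment 4: offset=0 data="LMcn" -> buffer=LMcnmLZPSYz??????
Fragment 5: offset=15 data="yV" -> buffer=LMcnmLZPSYz????yV
Fragment 6: offset=11 data="syTG" -> buffer=LMcnmLZPSYzsyTGyV
Fragment 7: offset=9 data="XF" -> buffer=LMcnmLZPSXFsyTGyV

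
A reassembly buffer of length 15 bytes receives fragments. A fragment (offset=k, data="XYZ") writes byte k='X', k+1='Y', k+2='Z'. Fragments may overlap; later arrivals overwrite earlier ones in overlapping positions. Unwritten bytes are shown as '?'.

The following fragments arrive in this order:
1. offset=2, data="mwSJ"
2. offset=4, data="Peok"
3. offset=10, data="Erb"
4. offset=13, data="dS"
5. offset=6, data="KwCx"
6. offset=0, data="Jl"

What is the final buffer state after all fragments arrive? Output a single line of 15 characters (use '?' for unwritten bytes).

Fragment 1: offset=2 data="mwSJ" -> buffer=??mwSJ?????????
Fragment 2: offset=4 data="Peok" -> buffer=??mwPeok???????
Fragment 3: offset=10 data="Erb" -> buffer=??mwPeok??Erb??
Fragment 4: offset=13 data="dS" -> buffer=??mwPeok??ErbdS
Fragment 5: offset=6 data="KwCx" -> buffer=??mwPeKwCxErbdS
Fragment 6: offset=0 data="Jl" -> buffer=JlmwPeKwCxErbdS

Answer: JlmwPeKwCxErbdS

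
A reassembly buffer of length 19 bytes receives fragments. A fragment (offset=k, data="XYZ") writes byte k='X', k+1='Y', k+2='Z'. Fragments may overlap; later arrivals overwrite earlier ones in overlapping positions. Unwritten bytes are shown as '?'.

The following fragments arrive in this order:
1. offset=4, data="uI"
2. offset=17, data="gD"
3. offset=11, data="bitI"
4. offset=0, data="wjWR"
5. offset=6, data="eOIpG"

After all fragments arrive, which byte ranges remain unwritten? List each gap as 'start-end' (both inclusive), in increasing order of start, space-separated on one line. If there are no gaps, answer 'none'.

Answer: 15-16

Derivation:
Fragment 1: offset=4 len=2
Fragment 2: offset=17 len=2
Fragment 3: offset=11 len=4
Fragment 4: offset=0 len=4
Fragment 5: offset=6 len=5
Gaps: 15-16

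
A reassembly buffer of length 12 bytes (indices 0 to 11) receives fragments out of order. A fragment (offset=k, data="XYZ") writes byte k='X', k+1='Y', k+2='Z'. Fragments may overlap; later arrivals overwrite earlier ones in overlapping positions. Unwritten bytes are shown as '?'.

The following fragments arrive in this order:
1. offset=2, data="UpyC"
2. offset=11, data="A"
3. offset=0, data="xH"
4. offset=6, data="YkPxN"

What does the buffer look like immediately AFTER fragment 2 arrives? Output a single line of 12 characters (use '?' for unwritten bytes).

Fragment 1: offset=2 data="UpyC" -> buffer=??UpyC??????
Fragment 2: offset=11 data="A" -> buffer=??UpyC?????A

Answer: ??UpyC?????A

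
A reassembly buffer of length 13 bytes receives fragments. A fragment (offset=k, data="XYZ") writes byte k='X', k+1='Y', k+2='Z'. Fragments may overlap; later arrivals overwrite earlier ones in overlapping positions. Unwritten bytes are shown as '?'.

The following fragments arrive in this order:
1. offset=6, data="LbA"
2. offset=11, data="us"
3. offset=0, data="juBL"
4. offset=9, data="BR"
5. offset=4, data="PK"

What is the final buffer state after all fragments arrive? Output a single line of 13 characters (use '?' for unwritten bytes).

Fragment 1: offset=6 data="LbA" -> buffer=??????LbA????
Fragment 2: offset=11 data="us" -> buffer=??????LbA??us
Fragment 3: offset=0 data="juBL" -> buffer=juBL??LbA??us
Fragment 4: offset=9 data="BR" -> buffer=juBL??LbABRus
Fragment 5: offset=4 data="PK" -> buffer=juBLPKLbABRus

Answer: juBLPKLbABRus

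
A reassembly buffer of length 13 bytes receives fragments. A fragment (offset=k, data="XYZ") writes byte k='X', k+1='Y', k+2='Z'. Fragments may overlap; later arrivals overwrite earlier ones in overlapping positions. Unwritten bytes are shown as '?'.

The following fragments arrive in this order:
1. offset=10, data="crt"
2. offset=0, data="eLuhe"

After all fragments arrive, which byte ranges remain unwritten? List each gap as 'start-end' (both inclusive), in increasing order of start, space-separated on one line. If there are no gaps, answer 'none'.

Answer: 5-9

Derivation:
Fragment 1: offset=10 len=3
Fragment 2: offset=0 len=5
Gaps: 5-9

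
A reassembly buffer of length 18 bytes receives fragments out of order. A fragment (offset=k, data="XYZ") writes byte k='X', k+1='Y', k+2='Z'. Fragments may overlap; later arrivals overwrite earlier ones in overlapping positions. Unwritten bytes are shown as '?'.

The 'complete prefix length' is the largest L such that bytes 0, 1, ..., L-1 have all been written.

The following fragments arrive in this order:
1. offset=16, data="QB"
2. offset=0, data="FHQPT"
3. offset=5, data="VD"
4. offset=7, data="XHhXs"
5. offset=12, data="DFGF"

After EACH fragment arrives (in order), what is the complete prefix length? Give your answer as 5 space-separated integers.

Answer: 0 5 7 12 18

Derivation:
Fragment 1: offset=16 data="QB" -> buffer=????????????????QB -> prefix_len=0
Fragment 2: offset=0 data="FHQPT" -> buffer=FHQPT???????????QB -> prefix_len=5
Fragment 3: offset=5 data="VD" -> buffer=FHQPTVD?????????QB -> prefix_len=7
Fragment 4: offset=7 data="XHhXs" -> buffer=FHQPTVDXHhXs????QB -> prefix_len=12
Fragment 5: offset=12 data="DFGF" -> buffer=FHQPTVDXHhXsDFGFQB -> prefix_len=18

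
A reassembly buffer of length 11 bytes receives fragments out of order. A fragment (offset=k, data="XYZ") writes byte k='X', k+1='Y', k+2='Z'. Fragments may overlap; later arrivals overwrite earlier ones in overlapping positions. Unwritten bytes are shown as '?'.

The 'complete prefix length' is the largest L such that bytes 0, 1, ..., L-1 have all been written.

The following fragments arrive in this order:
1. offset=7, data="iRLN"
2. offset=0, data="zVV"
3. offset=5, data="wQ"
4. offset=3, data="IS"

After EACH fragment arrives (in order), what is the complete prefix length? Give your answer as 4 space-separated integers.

Fragment 1: offset=7 data="iRLN" -> buffer=???????iRLN -> prefix_len=0
Fragment 2: offset=0 data="zVV" -> buffer=zVV????iRLN -> prefix_len=3
Fragment 3: offset=5 data="wQ" -> buffer=zVV??wQiRLN -> prefix_len=3
Fragment 4: offset=3 data="IS" -> buffer=zVVISwQiRLN -> prefix_len=11

Answer: 0 3 3 11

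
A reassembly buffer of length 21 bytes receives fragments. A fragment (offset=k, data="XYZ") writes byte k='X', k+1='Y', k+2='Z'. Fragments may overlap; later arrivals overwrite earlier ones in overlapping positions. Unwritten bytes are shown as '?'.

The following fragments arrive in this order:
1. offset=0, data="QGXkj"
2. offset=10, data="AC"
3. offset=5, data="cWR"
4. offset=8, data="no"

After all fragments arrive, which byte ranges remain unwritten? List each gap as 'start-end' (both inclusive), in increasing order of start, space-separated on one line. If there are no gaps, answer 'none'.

Answer: 12-20

Derivation:
Fragment 1: offset=0 len=5
Fragment 2: offset=10 len=2
Fragment 3: offset=5 len=3
Fragment 4: offset=8 len=2
Gaps: 12-20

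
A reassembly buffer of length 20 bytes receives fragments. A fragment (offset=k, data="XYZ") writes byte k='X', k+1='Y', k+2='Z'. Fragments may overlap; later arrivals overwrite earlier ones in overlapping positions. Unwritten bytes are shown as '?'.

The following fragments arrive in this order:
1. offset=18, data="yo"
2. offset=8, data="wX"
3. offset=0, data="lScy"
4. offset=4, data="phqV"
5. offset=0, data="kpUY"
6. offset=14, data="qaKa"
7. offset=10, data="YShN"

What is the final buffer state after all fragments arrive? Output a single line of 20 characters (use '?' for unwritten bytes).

Fragment 1: offset=18 data="yo" -> buffer=??????????????????yo
Fragment 2: offset=8 data="wX" -> buffer=????????wX????????yo
Fragment 3: offset=0 data="lScy" -> buffer=lScy????wX????????yo
Fragment 4: offset=4 data="phqV" -> buffer=lScyphqVwX????????yo
Fragment 5: offset=0 data="kpUY" -> buffer=kpUYphqVwX????????yo
Fragment 6: offset=14 data="qaKa" -> buffer=kpUYphqVwX????qaKayo
Fragment 7: offset=10 data="YShN" -> buffer=kpUYphqVwXYShNqaKayo

Answer: kpUYphqVwXYShNqaKayo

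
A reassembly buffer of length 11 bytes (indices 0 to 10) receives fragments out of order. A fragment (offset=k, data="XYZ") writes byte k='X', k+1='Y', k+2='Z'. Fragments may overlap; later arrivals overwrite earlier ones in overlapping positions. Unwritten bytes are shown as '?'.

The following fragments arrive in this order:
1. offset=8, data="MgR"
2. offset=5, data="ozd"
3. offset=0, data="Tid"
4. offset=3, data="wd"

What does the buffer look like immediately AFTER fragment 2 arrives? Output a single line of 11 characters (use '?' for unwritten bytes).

Fragment 1: offset=8 data="MgR" -> buffer=????????MgR
Fragment 2: offset=5 data="ozd" -> buffer=?????ozdMgR

Answer: ?????ozdMgR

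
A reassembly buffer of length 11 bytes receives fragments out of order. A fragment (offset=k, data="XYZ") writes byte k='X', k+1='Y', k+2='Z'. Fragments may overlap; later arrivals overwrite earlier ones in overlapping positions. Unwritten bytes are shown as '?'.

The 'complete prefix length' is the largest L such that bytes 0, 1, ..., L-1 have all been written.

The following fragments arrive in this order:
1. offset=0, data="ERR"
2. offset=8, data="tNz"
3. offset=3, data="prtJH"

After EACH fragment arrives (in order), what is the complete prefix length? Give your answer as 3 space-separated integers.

Answer: 3 3 11

Derivation:
Fragment 1: offset=0 data="ERR" -> buffer=ERR???????? -> prefix_len=3
Fragment 2: offset=8 data="tNz" -> buffer=ERR?????tNz -> prefix_len=3
Fragment 3: offset=3 data="prtJH" -> buffer=ERRprtJHtNz -> prefix_len=11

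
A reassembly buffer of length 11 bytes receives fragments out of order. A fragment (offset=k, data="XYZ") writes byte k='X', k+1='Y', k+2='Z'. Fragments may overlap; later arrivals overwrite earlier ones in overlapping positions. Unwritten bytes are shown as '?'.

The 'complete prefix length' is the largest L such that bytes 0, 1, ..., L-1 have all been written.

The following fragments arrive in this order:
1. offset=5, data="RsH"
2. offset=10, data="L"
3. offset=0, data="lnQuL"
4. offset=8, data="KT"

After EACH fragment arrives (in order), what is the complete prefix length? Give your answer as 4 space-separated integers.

Fragment 1: offset=5 data="RsH" -> buffer=?????RsH??? -> prefix_len=0
Fragment 2: offset=10 data="L" -> buffer=?????RsH??L -> prefix_len=0
Fragment 3: offset=0 data="lnQuL" -> buffer=lnQuLRsH??L -> prefix_len=8
Fragment 4: offset=8 data="KT" -> buffer=lnQuLRsHKTL -> prefix_len=11

Answer: 0 0 8 11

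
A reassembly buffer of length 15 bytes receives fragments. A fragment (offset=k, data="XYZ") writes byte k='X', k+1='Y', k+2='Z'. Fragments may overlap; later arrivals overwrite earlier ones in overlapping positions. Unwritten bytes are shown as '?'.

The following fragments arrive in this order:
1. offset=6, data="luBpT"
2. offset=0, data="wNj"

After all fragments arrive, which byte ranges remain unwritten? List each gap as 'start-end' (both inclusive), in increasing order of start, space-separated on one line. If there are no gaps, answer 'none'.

Answer: 3-5 11-14

Derivation:
Fragment 1: offset=6 len=5
Fragment 2: offset=0 len=3
Gaps: 3-5 11-14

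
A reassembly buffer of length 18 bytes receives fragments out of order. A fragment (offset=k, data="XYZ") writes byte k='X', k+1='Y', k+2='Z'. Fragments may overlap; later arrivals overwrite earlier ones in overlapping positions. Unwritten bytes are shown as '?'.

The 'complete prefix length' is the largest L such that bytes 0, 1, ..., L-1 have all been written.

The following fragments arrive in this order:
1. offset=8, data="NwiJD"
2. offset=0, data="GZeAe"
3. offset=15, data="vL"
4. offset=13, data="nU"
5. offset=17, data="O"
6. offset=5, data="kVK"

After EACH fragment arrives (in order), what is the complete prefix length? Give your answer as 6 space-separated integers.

Fragment 1: offset=8 data="NwiJD" -> buffer=????????NwiJD????? -> prefix_len=0
Fragment 2: offset=0 data="GZeAe" -> buffer=GZeAe???NwiJD????? -> prefix_len=5
Fragment 3: offset=15 data="vL" -> buffer=GZeAe???NwiJD??vL? -> prefix_len=5
Fragment 4: offset=13 data="nU" -> buffer=GZeAe???NwiJDnUvL? -> prefix_len=5
Fragment 5: offset=17 data="O" -> buffer=GZeAe???NwiJDnUvLO -> prefix_len=5
Fragment 6: offset=5 data="kVK" -> buffer=GZeAekVKNwiJDnUvLO -> prefix_len=18

Answer: 0 5 5 5 5 18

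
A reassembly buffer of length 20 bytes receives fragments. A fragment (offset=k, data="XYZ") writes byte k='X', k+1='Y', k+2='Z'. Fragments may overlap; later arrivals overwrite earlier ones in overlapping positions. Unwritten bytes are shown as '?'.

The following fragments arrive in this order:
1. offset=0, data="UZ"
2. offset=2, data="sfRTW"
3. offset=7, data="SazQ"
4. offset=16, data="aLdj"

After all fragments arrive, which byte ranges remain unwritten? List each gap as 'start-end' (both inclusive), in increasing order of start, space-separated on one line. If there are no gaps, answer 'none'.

Answer: 11-15

Derivation:
Fragment 1: offset=0 len=2
Fragment 2: offset=2 len=5
Fragment 3: offset=7 len=4
Fragment 4: offset=16 len=4
Gaps: 11-15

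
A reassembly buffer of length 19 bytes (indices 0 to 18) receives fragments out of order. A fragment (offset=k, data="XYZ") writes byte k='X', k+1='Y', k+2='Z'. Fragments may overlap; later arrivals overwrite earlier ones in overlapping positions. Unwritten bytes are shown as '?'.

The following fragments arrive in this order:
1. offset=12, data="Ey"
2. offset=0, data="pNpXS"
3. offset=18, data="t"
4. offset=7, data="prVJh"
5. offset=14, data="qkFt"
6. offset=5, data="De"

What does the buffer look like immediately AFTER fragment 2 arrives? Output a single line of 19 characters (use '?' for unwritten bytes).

Fragment 1: offset=12 data="Ey" -> buffer=????????????Ey?????
Fragment 2: offset=0 data="pNpXS" -> buffer=pNpXS???????Ey?????

Answer: pNpXS???????Ey?????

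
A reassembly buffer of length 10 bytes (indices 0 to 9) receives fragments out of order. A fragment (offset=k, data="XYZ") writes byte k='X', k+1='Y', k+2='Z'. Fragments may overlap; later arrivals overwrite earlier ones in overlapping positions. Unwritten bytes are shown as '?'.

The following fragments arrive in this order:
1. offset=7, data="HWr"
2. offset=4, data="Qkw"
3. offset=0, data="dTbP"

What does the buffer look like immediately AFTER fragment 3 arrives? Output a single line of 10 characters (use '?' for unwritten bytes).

Answer: dTbPQkwHWr

Derivation:
Fragment 1: offset=7 data="HWr" -> buffer=???????HWr
Fragment 2: offset=4 data="Qkw" -> buffer=????QkwHWr
Fragment 3: offset=0 data="dTbP" -> buffer=dTbPQkwHWr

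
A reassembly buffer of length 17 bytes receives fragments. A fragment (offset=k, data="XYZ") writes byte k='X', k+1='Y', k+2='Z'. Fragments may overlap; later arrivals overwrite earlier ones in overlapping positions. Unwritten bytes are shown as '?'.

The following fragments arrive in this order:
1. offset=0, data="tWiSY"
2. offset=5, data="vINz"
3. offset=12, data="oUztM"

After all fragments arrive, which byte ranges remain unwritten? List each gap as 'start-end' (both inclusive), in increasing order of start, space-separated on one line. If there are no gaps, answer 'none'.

Fragment 1: offset=0 len=5
Fragment 2: offset=5 len=4
Fragment 3: offset=12 len=5
Gaps: 9-11

Answer: 9-11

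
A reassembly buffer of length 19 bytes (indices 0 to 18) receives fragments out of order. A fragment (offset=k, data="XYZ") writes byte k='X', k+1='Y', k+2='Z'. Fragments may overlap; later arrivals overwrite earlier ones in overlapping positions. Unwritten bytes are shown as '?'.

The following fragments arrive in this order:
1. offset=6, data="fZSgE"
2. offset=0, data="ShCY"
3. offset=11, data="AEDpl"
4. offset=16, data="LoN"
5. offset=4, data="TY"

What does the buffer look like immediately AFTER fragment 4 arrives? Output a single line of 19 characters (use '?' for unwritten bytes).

Answer: ShCY??fZSgEAEDplLoN

Derivation:
Fragment 1: offset=6 data="fZSgE" -> buffer=??????fZSgE????????
Fragment 2: offset=0 data="ShCY" -> buffer=ShCY??fZSgE????????
Fragment 3: offset=11 data="AEDpl" -> buffer=ShCY??fZSgEAEDpl???
Fragment 4: offset=16 data="LoN" -> buffer=ShCY??fZSgEAEDplLoN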